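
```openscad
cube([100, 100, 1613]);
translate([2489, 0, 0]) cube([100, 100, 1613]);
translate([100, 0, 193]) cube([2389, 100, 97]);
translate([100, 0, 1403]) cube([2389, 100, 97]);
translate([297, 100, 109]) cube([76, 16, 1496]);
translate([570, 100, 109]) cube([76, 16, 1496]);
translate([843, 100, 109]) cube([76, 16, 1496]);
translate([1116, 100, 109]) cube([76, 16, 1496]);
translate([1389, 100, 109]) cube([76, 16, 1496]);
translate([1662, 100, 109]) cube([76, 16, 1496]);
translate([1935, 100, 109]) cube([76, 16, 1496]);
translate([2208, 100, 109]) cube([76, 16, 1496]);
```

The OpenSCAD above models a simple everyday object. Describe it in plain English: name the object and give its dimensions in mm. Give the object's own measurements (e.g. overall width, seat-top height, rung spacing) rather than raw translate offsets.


A fence section. Two 100×100 mm posts, 1613 mm tall, stand on the floor with a clear span of 2389 mm between their inner faces. Two horizontal rails of 100×97 mm section span the gap between the posts with their undersides at z = 193 mm and z = 1403 mm, flush with the posts' −y face. 8 pickets, each 76 mm wide, 16 mm thick and 1496 mm tall, are fixed to the +y face of the rails with their bottoms at z = 109 mm, spaced across the span with a 197 mm gap after the −x post and between neighbouring pickets, with 205 mm left before the +x post.


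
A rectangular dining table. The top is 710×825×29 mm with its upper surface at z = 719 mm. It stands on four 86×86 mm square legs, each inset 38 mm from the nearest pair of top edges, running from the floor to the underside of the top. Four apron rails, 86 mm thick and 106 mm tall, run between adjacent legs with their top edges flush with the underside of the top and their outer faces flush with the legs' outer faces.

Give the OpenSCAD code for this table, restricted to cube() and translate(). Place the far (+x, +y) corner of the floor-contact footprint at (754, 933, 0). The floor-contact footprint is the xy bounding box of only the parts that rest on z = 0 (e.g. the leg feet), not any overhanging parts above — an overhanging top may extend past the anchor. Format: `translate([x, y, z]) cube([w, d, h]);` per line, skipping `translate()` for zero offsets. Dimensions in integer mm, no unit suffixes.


translate([82, 146, 690]) cube([710, 825, 29]);
translate([120, 184, 0]) cube([86, 86, 690]);
translate([668, 184, 0]) cube([86, 86, 690]);
translate([120, 847, 0]) cube([86, 86, 690]);
translate([668, 847, 0]) cube([86, 86, 690]);
translate([206, 184, 584]) cube([462, 86, 106]);
translate([206, 847, 584]) cube([462, 86, 106]);
translate([120, 270, 584]) cube([86, 577, 106]);
translate([668, 270, 584]) cube([86, 577, 106]);


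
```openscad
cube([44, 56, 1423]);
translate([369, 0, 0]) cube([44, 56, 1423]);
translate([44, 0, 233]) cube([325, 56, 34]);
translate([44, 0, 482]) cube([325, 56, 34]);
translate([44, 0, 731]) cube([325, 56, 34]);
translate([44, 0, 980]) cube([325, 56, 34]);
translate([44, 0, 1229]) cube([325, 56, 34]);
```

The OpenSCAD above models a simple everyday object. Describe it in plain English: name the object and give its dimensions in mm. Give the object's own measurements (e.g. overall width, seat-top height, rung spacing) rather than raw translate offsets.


A straight ladder. Two 44×56 mm vertical rails, 1423 mm tall, stand 413 mm apart (outside-to-outside) with their front faces coplanar on the −y side. 5 rungs, each 56 mm deep and 34 mm tall, span between the inner faces of the rails, front faces flush with the rails. The lowest rung's underside is at z = 233 mm and rungs are spaced 249 mm apart (underside to underside).


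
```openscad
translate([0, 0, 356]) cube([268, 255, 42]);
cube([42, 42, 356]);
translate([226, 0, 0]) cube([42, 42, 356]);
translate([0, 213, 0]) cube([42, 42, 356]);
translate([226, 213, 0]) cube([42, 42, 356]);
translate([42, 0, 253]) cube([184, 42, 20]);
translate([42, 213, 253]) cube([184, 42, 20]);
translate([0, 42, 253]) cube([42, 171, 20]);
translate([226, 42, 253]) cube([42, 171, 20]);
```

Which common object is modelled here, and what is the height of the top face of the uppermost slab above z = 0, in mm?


A stool. The seat height is 398 mm.

A 268×255×42 slab at z = 356 on four corner posts — a stool. The seat top is 356 + 42 = 398 mm.


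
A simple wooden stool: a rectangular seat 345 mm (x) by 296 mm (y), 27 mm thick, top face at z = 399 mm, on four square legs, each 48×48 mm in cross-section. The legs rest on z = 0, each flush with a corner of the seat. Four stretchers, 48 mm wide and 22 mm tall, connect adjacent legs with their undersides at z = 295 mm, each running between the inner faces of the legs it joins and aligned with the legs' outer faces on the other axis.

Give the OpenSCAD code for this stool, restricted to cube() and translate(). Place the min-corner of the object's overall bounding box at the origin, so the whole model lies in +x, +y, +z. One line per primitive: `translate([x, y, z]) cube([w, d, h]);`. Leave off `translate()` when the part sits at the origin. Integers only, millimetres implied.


translate([0, 0, 372]) cube([345, 296, 27]);
cube([48, 48, 372]);
translate([297, 0, 0]) cube([48, 48, 372]);
translate([0, 248, 0]) cube([48, 48, 372]);
translate([297, 248, 0]) cube([48, 48, 372]);
translate([48, 0, 295]) cube([249, 48, 22]);
translate([48, 248, 295]) cube([249, 48, 22]);
translate([0, 48, 295]) cube([48, 200, 22]);
translate([297, 48, 295]) cube([48, 200, 22]);


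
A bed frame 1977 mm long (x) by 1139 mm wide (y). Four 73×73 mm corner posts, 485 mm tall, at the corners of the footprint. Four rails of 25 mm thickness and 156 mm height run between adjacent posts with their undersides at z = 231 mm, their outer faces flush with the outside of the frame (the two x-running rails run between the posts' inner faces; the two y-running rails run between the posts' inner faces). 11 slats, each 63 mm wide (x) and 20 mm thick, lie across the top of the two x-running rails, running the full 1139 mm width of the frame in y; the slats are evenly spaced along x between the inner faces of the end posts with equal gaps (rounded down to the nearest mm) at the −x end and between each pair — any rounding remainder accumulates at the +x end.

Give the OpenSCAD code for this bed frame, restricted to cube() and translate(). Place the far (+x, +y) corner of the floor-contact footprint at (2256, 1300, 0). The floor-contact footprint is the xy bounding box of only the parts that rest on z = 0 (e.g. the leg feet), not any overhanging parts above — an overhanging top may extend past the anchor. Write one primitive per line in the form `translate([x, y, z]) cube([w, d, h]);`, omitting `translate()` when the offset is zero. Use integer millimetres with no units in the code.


translate([279, 161, 0]) cube([73, 73, 485]);
translate([279, 1227, 0]) cube([73, 73, 485]);
translate([2183, 161, 0]) cube([73, 73, 485]);
translate([2183, 1227, 0]) cube([73, 73, 485]);
translate([352, 161, 231]) cube([1831, 25, 156]);
translate([352, 1275, 231]) cube([1831, 25, 156]);
translate([279, 234, 231]) cube([25, 993, 156]);
translate([2231, 234, 231]) cube([25, 993, 156]);
translate([446, 161, 387]) cube([63, 1139, 20]);
translate([603, 161, 387]) cube([63, 1139, 20]);
translate([760, 161, 387]) cube([63, 1139, 20]);
translate([917, 161, 387]) cube([63, 1139, 20]);
translate([1074, 161, 387]) cube([63, 1139, 20]);
translate([1231, 161, 387]) cube([63, 1139, 20]);
translate([1388, 161, 387]) cube([63, 1139, 20]);
translate([1545, 161, 387]) cube([63, 1139, 20]);
translate([1702, 161, 387]) cube([63, 1139, 20]);
translate([1859, 161, 387]) cube([63, 1139, 20]);
translate([2016, 161, 387]) cube([63, 1139, 20]);


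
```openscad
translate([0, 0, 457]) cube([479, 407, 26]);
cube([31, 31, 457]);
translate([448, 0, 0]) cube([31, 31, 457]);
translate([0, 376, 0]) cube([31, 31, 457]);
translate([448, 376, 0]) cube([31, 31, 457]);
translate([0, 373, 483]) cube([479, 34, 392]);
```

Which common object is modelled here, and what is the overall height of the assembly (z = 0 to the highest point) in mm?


A chair. The overall height is 875 mm.

A slab on four corner posts with a tall panel at the back — a chair. The seat slab sits at z = 457 with thickness 26, and the 392 mm backrest starts at the seat top, so the overall height is 457 + 26 + 392 = 875 mm.


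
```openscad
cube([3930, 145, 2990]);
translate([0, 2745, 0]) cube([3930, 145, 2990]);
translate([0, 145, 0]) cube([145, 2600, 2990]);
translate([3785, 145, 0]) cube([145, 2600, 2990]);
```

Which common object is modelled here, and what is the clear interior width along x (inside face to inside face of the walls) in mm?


A house (or room) frame. The interior width is 3640 mm.

Four 2990 mm walls enclosing a rectangle with no floor or roof — a room or house frame. Outside width is 3930 mm and wall thickness is 145 mm, so the interior width is 3930 − 2 × 145 = 3640 mm.


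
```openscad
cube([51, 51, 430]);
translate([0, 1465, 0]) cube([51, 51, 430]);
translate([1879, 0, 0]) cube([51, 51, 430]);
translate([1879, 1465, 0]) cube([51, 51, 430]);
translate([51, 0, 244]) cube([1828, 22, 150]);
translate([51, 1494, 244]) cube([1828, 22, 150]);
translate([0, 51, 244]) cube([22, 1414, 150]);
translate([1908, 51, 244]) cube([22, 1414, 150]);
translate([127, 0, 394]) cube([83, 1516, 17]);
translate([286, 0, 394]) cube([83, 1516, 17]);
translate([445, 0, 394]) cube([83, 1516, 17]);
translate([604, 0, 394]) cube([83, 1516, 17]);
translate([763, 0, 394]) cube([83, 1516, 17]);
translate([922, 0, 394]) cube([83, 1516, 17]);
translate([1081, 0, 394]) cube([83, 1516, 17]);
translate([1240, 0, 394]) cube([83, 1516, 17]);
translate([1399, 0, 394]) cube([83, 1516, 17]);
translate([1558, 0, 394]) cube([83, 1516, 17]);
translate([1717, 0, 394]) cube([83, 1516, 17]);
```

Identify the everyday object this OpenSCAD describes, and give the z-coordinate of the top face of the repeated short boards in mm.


A bed frame. The slat-top height is 411 mm.

Four posts, four rails, and a row of slats — a bed frame. Slats sit on the rails at z = 244 + 150 = 394; with slat thickness 17, the top is 411 mm.


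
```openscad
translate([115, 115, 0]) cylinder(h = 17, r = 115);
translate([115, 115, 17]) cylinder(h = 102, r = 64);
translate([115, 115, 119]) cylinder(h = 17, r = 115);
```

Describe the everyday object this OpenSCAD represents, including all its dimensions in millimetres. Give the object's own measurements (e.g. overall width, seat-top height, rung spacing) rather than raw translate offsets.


A spool: two coaxial disc flanges of radius 115 mm and thickness 17 mm, joined by a core cylinder of radius 64 mm and height 102 mm. The lower flange rests on z = 0 and the three cylinders share a vertical axis.


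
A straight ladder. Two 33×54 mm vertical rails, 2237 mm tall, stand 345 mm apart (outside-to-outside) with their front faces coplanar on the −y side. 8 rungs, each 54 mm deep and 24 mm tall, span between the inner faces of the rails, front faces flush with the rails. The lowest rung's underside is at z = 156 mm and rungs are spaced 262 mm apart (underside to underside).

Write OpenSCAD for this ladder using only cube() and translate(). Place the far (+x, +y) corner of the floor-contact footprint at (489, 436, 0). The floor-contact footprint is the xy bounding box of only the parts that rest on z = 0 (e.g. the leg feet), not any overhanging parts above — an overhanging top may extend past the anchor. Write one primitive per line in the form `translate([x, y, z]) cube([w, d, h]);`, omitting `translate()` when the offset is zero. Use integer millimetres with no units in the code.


// rung span = 345 - 2*33 = 279
// rung[k] z = 156 + k*262
translate([144, 382, 0]) cube([33, 54, 2237]);
translate([456, 382, 0]) cube([33, 54, 2237]);
translate([177, 382, 156]) cube([279, 54, 24]);
translate([177, 382, 418]) cube([279, 54, 24]);
translate([177, 382, 680]) cube([279, 54, 24]);
translate([177, 382, 942]) cube([279, 54, 24]);
translate([177, 382, 1204]) cube([279, 54, 24]);
translate([177, 382, 1466]) cube([279, 54, 24]);
translate([177, 382, 1728]) cube([279, 54, 24]);
translate([177, 382, 1990]) cube([279, 54, 24]);


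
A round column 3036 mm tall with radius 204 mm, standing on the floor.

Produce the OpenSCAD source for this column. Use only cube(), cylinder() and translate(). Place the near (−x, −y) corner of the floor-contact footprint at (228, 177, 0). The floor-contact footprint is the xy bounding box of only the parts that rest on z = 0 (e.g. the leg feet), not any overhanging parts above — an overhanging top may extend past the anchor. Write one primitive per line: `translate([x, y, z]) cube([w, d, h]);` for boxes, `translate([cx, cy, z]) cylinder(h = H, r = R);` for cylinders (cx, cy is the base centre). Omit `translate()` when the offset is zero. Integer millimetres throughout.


translate([432, 381, 0]) cylinder(h = 3036, r = 204);


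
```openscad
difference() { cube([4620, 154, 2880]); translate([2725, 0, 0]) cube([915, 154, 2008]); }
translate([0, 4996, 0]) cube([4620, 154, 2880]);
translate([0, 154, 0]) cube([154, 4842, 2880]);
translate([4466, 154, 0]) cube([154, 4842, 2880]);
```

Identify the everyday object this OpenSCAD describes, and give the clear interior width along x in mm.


A single room. The interior width is 4312 mm.

Four walls enclosing a rectangle with a door in the front wall — a room. Outside width 4620 minus two 154 mm walls gives 4312 mm.


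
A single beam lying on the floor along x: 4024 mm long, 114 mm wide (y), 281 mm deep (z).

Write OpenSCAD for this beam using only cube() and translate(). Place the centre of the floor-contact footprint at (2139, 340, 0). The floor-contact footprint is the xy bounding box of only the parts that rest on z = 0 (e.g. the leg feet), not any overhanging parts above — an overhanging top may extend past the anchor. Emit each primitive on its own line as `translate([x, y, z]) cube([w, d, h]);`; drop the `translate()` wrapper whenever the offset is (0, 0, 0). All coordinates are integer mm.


translate([127, 283, 0]) cube([4024, 114, 281]);


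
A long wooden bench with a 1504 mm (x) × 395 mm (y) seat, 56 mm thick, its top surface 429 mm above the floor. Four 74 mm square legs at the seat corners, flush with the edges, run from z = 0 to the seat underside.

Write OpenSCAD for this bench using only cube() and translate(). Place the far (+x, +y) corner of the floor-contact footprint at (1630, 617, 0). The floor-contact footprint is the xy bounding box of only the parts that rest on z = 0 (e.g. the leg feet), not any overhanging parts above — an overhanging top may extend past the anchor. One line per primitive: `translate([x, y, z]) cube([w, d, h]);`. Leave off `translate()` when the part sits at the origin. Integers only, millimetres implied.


translate([126, 222, 373]) cube([1504, 395, 56]);
translate([126, 222, 0]) cube([74, 74, 373]);
translate([126, 543, 0]) cube([74, 74, 373]);
translate([1556, 222, 0]) cube([74, 74, 373]);
translate([1556, 543, 0]) cube([74, 74, 373]);


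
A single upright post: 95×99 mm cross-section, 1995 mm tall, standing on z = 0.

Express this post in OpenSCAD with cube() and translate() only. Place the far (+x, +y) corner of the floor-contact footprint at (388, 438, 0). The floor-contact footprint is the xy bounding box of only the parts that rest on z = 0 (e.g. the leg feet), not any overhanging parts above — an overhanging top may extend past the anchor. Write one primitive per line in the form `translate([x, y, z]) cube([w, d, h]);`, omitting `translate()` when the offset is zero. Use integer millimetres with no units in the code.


translate([293, 339, 0]) cube([95, 99, 1995]);


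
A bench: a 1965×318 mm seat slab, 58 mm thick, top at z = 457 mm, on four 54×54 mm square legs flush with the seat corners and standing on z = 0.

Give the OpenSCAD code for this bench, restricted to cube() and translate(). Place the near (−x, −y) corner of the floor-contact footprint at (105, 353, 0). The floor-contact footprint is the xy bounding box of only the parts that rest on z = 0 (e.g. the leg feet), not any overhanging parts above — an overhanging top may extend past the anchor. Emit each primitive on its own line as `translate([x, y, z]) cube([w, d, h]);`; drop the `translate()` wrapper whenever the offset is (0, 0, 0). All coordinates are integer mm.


translate([105, 353, 399]) cube([1965, 318, 58]);
translate([105, 353, 0]) cube([54, 54, 399]);
translate([105, 617, 0]) cube([54, 54, 399]);
translate([2016, 353, 0]) cube([54, 54, 399]);
translate([2016, 617, 0]) cube([54, 54, 399]);


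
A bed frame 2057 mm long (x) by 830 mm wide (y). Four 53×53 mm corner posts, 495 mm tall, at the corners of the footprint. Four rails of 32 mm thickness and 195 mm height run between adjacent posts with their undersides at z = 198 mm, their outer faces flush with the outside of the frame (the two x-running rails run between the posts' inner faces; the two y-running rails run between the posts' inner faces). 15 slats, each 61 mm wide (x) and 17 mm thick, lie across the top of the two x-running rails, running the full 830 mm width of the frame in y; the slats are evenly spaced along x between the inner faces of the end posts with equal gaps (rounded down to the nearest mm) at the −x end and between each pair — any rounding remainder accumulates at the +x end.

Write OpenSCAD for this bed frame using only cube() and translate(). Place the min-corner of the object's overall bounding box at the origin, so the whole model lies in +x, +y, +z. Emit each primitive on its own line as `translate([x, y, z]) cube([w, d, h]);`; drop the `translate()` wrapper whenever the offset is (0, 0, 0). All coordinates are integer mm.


cube([53, 53, 495]);
translate([0, 777, 0]) cube([53, 53, 495]);
translate([2004, 0, 0]) cube([53, 53, 495]);
translate([2004, 777, 0]) cube([53, 53, 495]);
translate([53, 0, 198]) cube([1951, 32, 195]);
translate([53, 798, 198]) cube([1951, 32, 195]);
translate([0, 53, 198]) cube([32, 724, 195]);
translate([2025, 53, 198]) cube([32, 724, 195]);
translate([117, 0, 393]) cube([61, 830, 17]);
translate([242, 0, 393]) cube([61, 830, 17]);
translate([367, 0, 393]) cube([61, 830, 17]);
translate([492, 0, 393]) cube([61, 830, 17]);
translate([617, 0, 393]) cube([61, 830, 17]);
translate([742, 0, 393]) cube([61, 830, 17]);
translate([867, 0, 393]) cube([61, 830, 17]);
translate([992, 0, 393]) cube([61, 830, 17]);
translate([1117, 0, 393]) cube([61, 830, 17]);
translate([1242, 0, 393]) cube([61, 830, 17]);
translate([1367, 0, 393]) cube([61, 830, 17]);
translate([1492, 0, 393]) cube([61, 830, 17]);
translate([1617, 0, 393]) cube([61, 830, 17]);
translate([1742, 0, 393]) cube([61, 830, 17]);
translate([1867, 0, 393]) cube([61, 830, 17]);


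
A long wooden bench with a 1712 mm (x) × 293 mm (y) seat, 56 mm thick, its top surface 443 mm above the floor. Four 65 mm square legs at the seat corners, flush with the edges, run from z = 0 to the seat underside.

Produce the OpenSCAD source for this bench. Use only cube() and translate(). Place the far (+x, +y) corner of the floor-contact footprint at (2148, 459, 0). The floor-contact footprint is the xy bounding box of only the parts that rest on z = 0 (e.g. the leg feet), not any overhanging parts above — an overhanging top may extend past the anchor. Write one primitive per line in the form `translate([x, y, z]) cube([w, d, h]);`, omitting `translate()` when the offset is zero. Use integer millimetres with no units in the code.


translate([436, 166, 387]) cube([1712, 293, 56]);
translate([436, 166, 0]) cube([65, 65, 387]);
translate([436, 394, 0]) cube([65, 65, 387]);
translate([2083, 166, 0]) cube([65, 65, 387]);
translate([2083, 394, 0]) cube([65, 65, 387]);


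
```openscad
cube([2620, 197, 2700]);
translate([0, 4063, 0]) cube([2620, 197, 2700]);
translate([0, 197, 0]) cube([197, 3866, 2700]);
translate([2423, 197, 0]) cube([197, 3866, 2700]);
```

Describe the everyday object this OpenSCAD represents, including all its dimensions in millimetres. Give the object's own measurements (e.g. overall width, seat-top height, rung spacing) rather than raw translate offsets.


The wall frame of a small rectangular building: four walls, each 2700 mm tall and 197 mm thick, enclosing a footprint 2620 mm (x) by 4260 mm (y) outside-to-outside, with no floor or roof. The front and back walls (the −y and +y sides) span the full width; the two side walls fit between them.


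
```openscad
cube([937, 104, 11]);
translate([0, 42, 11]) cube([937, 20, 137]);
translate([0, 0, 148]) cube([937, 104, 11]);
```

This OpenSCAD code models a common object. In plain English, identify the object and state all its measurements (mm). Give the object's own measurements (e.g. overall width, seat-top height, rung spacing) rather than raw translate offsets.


An I-beam lying along x, 937 mm long. Overall section height 159 mm. Two flanges 104 mm wide (y) and 11 mm thick, one on the floor and one at the top; a web 20 mm thick runs between them, centred on the flange width.


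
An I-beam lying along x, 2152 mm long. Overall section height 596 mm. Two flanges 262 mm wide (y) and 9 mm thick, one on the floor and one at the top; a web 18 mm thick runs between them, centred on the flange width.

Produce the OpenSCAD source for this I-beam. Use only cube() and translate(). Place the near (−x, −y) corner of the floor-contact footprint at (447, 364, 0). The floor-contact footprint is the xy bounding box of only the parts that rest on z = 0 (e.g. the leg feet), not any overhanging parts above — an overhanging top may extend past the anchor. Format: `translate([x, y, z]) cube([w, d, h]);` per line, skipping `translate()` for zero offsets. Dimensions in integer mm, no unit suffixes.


translate([447, 364, 0]) cube([2152, 262, 9]);
translate([447, 486, 9]) cube([2152, 18, 578]);
translate([447, 364, 587]) cube([2152, 262, 9]);


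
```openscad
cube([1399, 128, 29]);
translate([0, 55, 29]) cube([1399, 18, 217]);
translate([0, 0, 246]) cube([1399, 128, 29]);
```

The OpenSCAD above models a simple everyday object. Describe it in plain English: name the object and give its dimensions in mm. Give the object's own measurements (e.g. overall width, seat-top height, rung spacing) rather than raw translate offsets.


An I-beam lying along x, 1399 mm long. Overall section height 275 mm. Two flanges 128 mm wide (y) and 29 mm thick, one on the floor and one at the top; a web 18 mm thick runs between them, centred on the flange width.


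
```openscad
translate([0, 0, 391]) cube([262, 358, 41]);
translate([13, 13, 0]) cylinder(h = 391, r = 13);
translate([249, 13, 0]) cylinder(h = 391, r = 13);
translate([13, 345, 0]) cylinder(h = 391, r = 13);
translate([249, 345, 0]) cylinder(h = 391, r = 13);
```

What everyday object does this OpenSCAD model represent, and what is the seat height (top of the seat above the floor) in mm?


A stool. The seat height is 432 mm.

A 262×358×41 slab at z = 391 on four corner cylinders — a stool. The seat top is 391 + 41 = 432 mm.


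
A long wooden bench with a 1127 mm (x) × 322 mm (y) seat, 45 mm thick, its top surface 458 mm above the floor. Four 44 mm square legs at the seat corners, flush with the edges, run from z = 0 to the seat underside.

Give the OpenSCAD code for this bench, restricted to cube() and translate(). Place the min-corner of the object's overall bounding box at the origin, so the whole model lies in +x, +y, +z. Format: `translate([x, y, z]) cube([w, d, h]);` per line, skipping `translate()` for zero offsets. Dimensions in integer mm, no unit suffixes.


translate([0, 0, 413]) cube([1127, 322, 45]);
cube([44, 44, 413]);
translate([0, 278, 0]) cube([44, 44, 413]);
translate([1083, 0, 0]) cube([44, 44, 413]);
translate([1083, 278, 0]) cube([44, 44, 413]);


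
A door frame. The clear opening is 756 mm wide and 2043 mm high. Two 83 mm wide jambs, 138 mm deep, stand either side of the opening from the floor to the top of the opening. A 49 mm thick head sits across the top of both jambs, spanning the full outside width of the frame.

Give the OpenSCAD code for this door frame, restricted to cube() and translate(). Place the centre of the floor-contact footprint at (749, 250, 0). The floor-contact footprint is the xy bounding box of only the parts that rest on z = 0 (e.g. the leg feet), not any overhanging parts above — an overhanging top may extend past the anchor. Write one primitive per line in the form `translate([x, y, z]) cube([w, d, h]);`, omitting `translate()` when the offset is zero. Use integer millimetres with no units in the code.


translate([288, 181, 0]) cube([83, 138, 2043]);
translate([1127, 181, 0]) cube([83, 138, 2043]);
translate([288, 181, 2043]) cube([922, 138, 49]);


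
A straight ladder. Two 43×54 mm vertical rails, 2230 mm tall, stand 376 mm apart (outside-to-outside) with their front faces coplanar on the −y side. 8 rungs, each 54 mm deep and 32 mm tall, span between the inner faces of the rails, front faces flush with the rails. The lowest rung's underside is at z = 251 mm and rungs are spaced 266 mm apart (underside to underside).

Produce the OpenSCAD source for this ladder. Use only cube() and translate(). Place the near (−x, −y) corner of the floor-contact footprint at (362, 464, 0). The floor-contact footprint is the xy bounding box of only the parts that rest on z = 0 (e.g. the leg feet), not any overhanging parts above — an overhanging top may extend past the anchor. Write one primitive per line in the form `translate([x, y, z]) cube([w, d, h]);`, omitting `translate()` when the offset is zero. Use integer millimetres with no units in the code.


translate([362, 464, 0]) cube([43, 54, 2230]);
translate([695, 464, 0]) cube([43, 54, 2230]);
translate([405, 464, 251]) cube([290, 54, 32]);
translate([405, 464, 517]) cube([290, 54, 32]);
translate([405, 464, 783]) cube([290, 54, 32]);
translate([405, 464, 1049]) cube([290, 54, 32]);
translate([405, 464, 1315]) cube([290, 54, 32]);
translate([405, 464, 1581]) cube([290, 54, 32]);
translate([405, 464, 1847]) cube([290, 54, 32]);
translate([405, 464, 2113]) cube([290, 54, 32]);


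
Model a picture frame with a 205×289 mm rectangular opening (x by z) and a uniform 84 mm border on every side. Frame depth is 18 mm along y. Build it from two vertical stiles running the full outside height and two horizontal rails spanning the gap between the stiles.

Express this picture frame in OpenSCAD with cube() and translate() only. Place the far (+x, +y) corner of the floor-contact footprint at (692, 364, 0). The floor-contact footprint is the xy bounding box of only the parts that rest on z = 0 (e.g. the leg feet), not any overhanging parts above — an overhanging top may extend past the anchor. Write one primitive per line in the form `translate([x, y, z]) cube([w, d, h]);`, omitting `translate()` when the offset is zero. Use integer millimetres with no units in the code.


translate([319, 346, 0]) cube([84, 18, 457]);
translate([608, 346, 0]) cube([84, 18, 457]);
translate([403, 346, 0]) cube([205, 18, 84]);
translate([403, 346, 373]) cube([205, 18, 84]);


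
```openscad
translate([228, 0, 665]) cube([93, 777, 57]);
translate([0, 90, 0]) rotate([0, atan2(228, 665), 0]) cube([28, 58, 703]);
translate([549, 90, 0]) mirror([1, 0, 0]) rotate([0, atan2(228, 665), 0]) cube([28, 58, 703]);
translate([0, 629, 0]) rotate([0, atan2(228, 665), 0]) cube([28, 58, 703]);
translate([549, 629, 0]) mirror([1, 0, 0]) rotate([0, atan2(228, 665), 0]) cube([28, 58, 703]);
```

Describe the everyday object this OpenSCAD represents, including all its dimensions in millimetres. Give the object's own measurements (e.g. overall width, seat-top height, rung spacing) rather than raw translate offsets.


A sawhorse. A 93×777×57 mm beam (x, y, z) sits on two A-frame leg pairs. Each pair is two raked legs of 28×58 mm section (58 mm along y) splaying symmetrically in x. Each leg rises 665 mm vertically over 228 mm of horizontal reach and is 703 mm long along its own axis. Every leg's outer bottom edge rests on the floor and its outer top edge meets a bottom edge of the beam — the left legs (tilting toward +x) meet the beam's −x bottom edge, the right legs (their mirror images, tilting toward −x) meet its +x bottom edge — so the leg tops tuck under the beam, the beam's underside is 665 mm above the floor, and the feet are 549 mm apart outside-to-outside with the beam centred between them. The two leg pairs are set in 90 mm from either end of the beam.


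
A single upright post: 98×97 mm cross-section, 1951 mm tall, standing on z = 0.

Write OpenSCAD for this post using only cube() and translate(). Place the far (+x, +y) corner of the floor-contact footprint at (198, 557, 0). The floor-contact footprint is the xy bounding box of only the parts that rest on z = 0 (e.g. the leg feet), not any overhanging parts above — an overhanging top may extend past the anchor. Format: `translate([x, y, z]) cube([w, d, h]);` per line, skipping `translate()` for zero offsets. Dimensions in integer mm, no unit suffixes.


translate([100, 460, 0]) cube([98, 97, 1951]);


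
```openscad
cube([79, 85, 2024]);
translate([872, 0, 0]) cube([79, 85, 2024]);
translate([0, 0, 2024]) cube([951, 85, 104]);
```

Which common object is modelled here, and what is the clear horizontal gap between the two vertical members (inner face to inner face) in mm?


A door frame. The clear opening width is 793 mm.

Two 2024 mm tall posts with a header on top — a door frame. The left jamb is 79 mm wide at x = 0; the right jamb starts at x = 872. The clear opening is 872 − 79 = 793 mm.


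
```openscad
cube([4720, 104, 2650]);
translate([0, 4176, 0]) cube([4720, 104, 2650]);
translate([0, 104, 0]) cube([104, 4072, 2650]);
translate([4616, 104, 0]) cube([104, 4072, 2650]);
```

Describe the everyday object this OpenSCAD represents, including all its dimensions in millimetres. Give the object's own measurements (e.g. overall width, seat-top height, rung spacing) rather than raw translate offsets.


The wall frame of a small rectangular building: four walls, each 2650 mm tall and 104 mm thick, enclosing a footprint 4720 mm (x) by 4280 mm (y) outside-to-outside, with no floor or roof. The front and back walls (the −y and +y sides) span the full width; the two side walls fit between them.


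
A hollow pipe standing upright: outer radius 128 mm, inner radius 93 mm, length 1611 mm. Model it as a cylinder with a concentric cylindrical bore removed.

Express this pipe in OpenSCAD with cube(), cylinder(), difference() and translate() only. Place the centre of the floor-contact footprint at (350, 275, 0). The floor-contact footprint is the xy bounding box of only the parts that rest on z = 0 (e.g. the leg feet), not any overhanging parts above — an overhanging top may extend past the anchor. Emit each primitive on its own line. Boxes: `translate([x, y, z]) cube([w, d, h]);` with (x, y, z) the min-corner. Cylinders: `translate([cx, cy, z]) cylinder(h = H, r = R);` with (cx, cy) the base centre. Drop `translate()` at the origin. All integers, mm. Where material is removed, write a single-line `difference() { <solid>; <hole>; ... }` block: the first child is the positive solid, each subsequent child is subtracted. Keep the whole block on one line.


difference() { translate([350, 275, 0]) cylinder(h = 1611, r = 128); translate([350, 275, 0]) cylinder(h = 1611, r = 93); }


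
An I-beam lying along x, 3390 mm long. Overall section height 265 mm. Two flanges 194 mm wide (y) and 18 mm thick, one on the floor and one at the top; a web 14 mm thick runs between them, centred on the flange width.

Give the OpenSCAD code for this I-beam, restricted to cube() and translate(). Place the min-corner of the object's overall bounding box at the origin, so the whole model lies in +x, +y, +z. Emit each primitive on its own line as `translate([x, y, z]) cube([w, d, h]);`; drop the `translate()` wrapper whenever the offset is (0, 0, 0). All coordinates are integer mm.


cube([3390, 194, 18]);
translate([0, 90, 18]) cube([3390, 14, 229]);
translate([0, 0, 247]) cube([3390, 194, 18]);


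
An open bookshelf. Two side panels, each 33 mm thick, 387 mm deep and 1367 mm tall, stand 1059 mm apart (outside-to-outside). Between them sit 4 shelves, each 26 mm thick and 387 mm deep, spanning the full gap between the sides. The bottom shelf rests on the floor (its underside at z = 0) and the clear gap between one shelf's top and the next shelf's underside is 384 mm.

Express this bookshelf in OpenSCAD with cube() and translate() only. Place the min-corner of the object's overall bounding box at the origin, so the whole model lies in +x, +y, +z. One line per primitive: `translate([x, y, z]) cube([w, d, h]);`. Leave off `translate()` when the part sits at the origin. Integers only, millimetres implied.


cube([33, 387, 1367]);
translate([1026, 0, 0]) cube([33, 387, 1367]);
translate([33, 0, 0]) cube([993, 387, 26]);
translate([33, 0, 410]) cube([993, 387, 26]);
translate([33, 0, 820]) cube([993, 387, 26]);
translate([33, 0, 1230]) cube([993, 387, 26]);


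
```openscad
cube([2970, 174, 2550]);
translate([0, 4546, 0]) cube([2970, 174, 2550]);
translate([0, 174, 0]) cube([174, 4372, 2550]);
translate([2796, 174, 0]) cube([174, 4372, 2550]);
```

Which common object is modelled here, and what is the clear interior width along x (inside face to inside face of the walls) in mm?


A house (or room) frame. The interior width is 2622 mm.

Four 2550 mm walls enclosing a rectangle with no floor or roof — a room or house frame. Outside width is 2970 mm and wall thickness is 174 mm, so the interior width is 2970 − 2 × 174 = 2622 mm.


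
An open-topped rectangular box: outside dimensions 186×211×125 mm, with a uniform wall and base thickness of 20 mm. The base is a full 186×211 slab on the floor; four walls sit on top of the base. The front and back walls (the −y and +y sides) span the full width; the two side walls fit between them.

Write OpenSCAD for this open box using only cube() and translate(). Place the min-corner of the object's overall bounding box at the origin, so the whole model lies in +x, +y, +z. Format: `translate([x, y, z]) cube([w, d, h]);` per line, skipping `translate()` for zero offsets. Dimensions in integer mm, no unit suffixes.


cube([186, 211, 20]);
translate([0, 0, 20]) cube([186, 20, 105]);
translate([0, 191, 20]) cube([186, 20, 105]);
translate([0, 20, 20]) cube([20, 171, 105]);
translate([166, 20, 20]) cube([20, 171, 105]);


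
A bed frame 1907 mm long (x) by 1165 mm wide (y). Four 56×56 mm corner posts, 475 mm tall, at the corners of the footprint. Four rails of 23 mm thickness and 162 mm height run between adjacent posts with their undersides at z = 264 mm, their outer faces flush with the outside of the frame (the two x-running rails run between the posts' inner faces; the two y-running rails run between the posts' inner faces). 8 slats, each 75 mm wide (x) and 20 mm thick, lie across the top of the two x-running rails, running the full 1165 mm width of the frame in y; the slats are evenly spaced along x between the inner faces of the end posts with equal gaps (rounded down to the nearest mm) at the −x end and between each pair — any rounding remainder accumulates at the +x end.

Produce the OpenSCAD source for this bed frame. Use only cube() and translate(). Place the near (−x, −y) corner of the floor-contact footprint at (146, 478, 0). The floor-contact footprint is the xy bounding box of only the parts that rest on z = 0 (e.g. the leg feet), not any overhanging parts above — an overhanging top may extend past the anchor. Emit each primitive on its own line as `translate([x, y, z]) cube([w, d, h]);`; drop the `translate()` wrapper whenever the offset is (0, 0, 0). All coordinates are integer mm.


// slat z = rail_z + rail_h = 264 + 162 = 426
// slat gap = ⌊(1795 − 8·75) / 9⌋ = 132
translate([146, 478, 0]) cube([56, 56, 475]);
translate([146, 1587, 0]) cube([56, 56, 475]);
translate([1997, 478, 0]) cube([56, 56, 475]);
translate([1997, 1587, 0]) cube([56, 56, 475]);
translate([202, 478, 264]) cube([1795, 23, 162]);
translate([202, 1620, 264]) cube([1795, 23, 162]);
translate([146, 534, 264]) cube([23, 1053, 162]);
translate([2030, 534, 264]) cube([23, 1053, 162]);
translate([334, 478, 426]) cube([75, 1165, 20]);
translate([541, 478, 426]) cube([75, 1165, 20]);
translate([748, 478, 426]) cube([75, 1165, 20]);
translate([955, 478, 426]) cube([75, 1165, 20]);
translate([1162, 478, 426]) cube([75, 1165, 20]);
translate([1369, 478, 426]) cube([75, 1165, 20]);
translate([1576, 478, 426]) cube([75, 1165, 20]);
translate([1783, 478, 426]) cube([75, 1165, 20]);


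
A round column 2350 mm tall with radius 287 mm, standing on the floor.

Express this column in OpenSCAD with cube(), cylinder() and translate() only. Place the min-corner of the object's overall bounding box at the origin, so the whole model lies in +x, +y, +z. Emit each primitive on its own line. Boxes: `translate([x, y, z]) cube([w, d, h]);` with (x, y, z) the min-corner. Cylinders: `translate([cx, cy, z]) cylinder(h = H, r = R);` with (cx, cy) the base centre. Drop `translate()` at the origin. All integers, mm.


translate([287, 287, 0]) cylinder(h = 2350, r = 287);


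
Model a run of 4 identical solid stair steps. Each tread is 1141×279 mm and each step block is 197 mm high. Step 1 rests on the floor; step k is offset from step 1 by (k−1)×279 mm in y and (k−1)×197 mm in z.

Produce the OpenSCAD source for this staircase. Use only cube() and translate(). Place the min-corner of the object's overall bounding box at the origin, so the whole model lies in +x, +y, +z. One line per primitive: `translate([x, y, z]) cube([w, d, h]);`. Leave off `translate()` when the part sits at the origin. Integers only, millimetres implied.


cube([1141, 279, 197]);
translate([0, 279, 197]) cube([1141, 279, 197]);
translate([0, 558, 394]) cube([1141, 279, 197]);
translate([0, 837, 591]) cube([1141, 279, 197]);


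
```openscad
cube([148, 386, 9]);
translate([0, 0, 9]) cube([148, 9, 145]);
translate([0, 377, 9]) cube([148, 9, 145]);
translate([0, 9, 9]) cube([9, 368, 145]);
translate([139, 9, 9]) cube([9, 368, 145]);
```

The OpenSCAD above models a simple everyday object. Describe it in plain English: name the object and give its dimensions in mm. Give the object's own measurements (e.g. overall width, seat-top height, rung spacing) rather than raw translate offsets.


An open-topped rectangular box: outside dimensions 148×386×154 mm, with a uniform wall and base thickness of 9 mm. The base is a full 148×386 slab on the floor; four walls sit on top of the base. The front and back walls (the −y and +y sides) span the full width; the two side walls fit between them.


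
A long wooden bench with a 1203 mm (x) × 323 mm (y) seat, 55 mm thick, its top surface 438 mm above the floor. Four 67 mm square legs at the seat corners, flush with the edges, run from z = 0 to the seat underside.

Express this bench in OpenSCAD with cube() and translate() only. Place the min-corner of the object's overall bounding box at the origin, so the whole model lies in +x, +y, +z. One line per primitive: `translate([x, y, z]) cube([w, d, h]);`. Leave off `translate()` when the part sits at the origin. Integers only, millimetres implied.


translate([0, 0, 383]) cube([1203, 323, 55]);
cube([67, 67, 383]);
translate([0, 256, 0]) cube([67, 67, 383]);
translate([1136, 0, 0]) cube([67, 67, 383]);
translate([1136, 256, 0]) cube([67, 67, 383]);


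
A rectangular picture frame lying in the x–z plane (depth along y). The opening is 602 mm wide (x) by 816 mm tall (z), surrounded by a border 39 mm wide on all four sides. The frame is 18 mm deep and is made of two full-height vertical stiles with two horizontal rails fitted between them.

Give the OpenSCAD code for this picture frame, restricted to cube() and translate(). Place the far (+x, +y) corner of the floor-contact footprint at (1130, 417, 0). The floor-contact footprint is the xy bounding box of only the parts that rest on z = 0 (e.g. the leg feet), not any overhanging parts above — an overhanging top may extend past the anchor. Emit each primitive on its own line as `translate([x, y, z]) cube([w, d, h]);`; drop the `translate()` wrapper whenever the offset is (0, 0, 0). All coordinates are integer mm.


translate([450, 399, 0]) cube([39, 18, 894]);
translate([1091, 399, 0]) cube([39, 18, 894]);
translate([489, 399, 0]) cube([602, 18, 39]);
translate([489, 399, 855]) cube([602, 18, 39]);
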